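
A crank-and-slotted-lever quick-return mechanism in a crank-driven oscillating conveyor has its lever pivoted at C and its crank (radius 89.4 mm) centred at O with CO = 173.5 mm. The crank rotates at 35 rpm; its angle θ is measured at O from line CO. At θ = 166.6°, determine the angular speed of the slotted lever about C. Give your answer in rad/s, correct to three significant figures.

3.29

ω = 3.665 rad/s (from 35 rpm).
Crank pin A relative to C: A = (d + r cosθ, r sinθ); lever angle φ = atan2(r sinθ, d + r cosθ).
Differentiating tanφ: φ̇ = rω(d cosθ + r)/(d² + r² + 2dr cosθ).
d² + r² + 2dr cosθ = |CA|² = 0.00791735 m²;  d cosθ + r = -0.079377 m.
|ω_lever| = |0.0894·3.665·-0.079377| / 0.00791735 = 3.2851 rad/s.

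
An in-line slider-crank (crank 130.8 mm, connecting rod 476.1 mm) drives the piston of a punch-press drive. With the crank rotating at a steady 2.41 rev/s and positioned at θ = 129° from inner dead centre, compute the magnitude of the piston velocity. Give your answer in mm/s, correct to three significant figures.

ω = 2π·2.41 = 15.14 rad/s
For an in-line slider-crank, x = r cosθ + √(L² − r² sin²θ), so v = −rω sinθ·[1 + r cosθ/√(L² − r² sin²θ)].
With r = 0.1308 m, L = 0.4761 m, θ = 129°: √(L² − r² sin²θ) = 0.46512 m.
v = −0.1308·15.14·0.77715·[1 + 0.1308·-0.62932/0.46512] = -1.2668 m/s.
|v| = 1.2668 m/s = 1266.8 mm/s.

1270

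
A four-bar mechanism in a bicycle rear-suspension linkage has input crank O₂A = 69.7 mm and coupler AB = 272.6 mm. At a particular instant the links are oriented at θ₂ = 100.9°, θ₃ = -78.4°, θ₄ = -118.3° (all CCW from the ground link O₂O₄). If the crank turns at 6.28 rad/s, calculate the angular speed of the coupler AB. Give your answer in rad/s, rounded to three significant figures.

1.58

ω₂ = 6.28 rad/s
Differentiating the loop-closure r₂e^{iθ₂}+r₃e^{iθ₃}=r₁+r₄e^{iθ₄} gives r₂ω₂e^{iθ₂}+r₃ω₃e^{iθ₃}=r₄ω₄e^{iθ₄}.
Eliminating the other unknown: ω₃ = r₂ω₂ sin(θ₄−θ₂) / [r₃ sin(θ₃−θ₄)].
Numerator sine = +0.63203; denominator sine = +0.64145.
Result = 0.0697·6.28·(+0.63203) / (0.2726·(+0.64145)) = +1.5821 rad/s; magnitude 1.5821 rad/s.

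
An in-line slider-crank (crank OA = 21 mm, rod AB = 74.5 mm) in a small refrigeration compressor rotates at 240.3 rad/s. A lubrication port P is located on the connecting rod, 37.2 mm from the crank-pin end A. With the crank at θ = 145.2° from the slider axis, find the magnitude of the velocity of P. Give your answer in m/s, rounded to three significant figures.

ω = 240.3 rad/s.  Crank-pin speed |V_A| = rω = 5.0463 m/s, perpendicular to OA.
Rod angle: sinφ = −(r/L) sinθ ⇒ φ = -9.258°; ω_rod = −rω cosθ/√(L²−r²sin²θ) = +56.355 rad/s.
V_P = V_A + ω_rod × AP, with AP = 0.0372 m along the rod.
Components: V_Px = −rω sinθ − a·ω_rod·sinφ = -2.5427 m/s;  V_Py = rω cosθ + a·ω_rod·cosφ = -2.0747 m/s.
|V_P| = √(V_Px² + V_Py²) = 3.2817 m/s.

3.28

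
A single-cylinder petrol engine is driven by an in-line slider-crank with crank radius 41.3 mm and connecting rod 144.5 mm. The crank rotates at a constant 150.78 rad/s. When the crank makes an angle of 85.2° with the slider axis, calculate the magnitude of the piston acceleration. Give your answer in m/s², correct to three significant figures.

197

ω = 150.8 rad/s
x(θ) = r cosθ + √(L² − r² sin²θ); with ω constant, a = ω²·d²x/dθ².
d²x/dθ² = −r cosθ − r²(cos2θ)/√u − r⁴ sin²2θ/(4u^{3/2}),  u = L² − r² sin²θ = 0.0191865 m².
Substituting r = 0.0413 m, L = 0.1445 m, θ = 85.2°: d²x/dθ² = +0.0086781 m.
a = ω²·d²x/dθ² = (150.8)²·(+0.0086781) = +197.29 m/s²;  |a| = 197.29 m/s².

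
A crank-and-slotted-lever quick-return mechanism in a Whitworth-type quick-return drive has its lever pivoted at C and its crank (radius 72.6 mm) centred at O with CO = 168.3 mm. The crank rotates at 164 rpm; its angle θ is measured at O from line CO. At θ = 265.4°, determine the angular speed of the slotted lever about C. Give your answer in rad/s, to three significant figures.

2.33

ω = 17.17 rad/s (from 164 rpm).
Crank pin A relative to C: A = (d + r cosθ, r sinθ); lever angle φ = atan2(r sinθ, d + r cosθ).
Differentiating tanφ: φ̇ = rω(d cosθ + r)/(d² + r² + 2dr cosθ).
d² + r² + 2dr cosθ = |CA|² = 0.0316358 m²;  d cosθ + r = +0.059103 m.
|ω_lever| = |0.0726·17.17·+0.059103| / 0.0316358 = 2.3294 rad/s.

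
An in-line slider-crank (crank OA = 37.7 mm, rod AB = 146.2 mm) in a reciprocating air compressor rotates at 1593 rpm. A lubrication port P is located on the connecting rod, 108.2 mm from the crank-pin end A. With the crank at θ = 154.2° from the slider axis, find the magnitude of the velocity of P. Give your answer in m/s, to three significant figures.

ω = 166.8 rad/s.  Crank-pin speed |V_A| = rω = 6.2891 m/s, perpendicular to OA.
Rod angle: sinφ = −(r/L) sinθ ⇒ φ = -6.444°; ω_rod = −rω cosθ/√(L²−r²sin²θ) = +38.975 rad/s.
V_P = V_A + ω_rod × AP, with AP = 0.1082 m along the rod.
Components: V_Px = −rω sinθ − a·ω_rod·sinφ = -2.2639 m/s;  V_Py = rω cosθ + a·ω_rod·cosφ = -1.4717 m/s.
|V_P| = √(V_Px² + V_Py²) = 2.7002 m/s.

2.70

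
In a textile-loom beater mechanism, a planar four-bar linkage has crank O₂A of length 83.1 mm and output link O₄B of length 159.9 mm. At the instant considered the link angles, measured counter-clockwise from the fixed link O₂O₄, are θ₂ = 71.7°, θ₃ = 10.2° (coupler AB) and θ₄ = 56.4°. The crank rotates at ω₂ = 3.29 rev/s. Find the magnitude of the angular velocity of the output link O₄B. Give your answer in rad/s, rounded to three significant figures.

ω₂ = 20.67 rad/s (from 3.29 rev/s).
Differentiating the loop-closure r₂e^{iθ₂}+r₃e^{iθ₃}=r₁+r₄e^{iθ₄} gives r₂ω₂e^{iθ₂}+r₃ω₃e^{iθ₃}=r₄ω₄e^{iθ₄}.
Eliminating the other unknown: ω₄ = r₂ω₂ sin(θ₂−θ₃) / [r₄ sin(θ₄−θ₃)].
Numerator sine = +0.87882; denominator sine = +0.72176.
Result = 0.0831·20.67·(+0.87882) / (0.1599·(+0.72176)) = +13.081 rad/s; magnitude 13.081 rad/s.

13.1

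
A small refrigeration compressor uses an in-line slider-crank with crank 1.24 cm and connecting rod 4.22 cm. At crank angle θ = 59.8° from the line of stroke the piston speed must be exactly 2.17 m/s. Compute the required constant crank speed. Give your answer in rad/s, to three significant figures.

For an in-line slider-crank, |v_piston| = rω|sinθ|·[1 + r cosθ/√(L² − r² sin²θ)].
With r = 0.0124 m, L = 0.0422 m, θ = 59.8°: the bracketed kinematic factor |dx/dθ| = 0.012355 m.
ω = v/|dx/dθ| = 2.17/0.012355 = 175.64 rad/s.

176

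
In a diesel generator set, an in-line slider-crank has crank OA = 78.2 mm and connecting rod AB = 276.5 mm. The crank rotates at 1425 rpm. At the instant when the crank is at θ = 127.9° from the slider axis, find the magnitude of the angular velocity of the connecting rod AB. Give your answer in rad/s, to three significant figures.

26.6

ω = 149.2 rad/s (converted from 1425 rpm).
The rod makes angle φ with the slider axis where L sinφ = r sinθ; differentiating, L cosφ·φ̇ = r ω cosθ.
L cosφ = √(L² − r² sin²θ) = 0.26953 m.
|ω_rod| = r ω |cosθ| / √(L² − r² sin²θ) = 0.0782·149.2·0.61429/0.26953 = 26.596 rad/s.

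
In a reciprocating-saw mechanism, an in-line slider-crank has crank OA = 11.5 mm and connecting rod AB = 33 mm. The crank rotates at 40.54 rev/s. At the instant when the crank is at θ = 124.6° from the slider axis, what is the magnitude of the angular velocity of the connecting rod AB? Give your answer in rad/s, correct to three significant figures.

52.6

ω = 254.7 rad/s (converted from 40.54 rev/s).
The rod makes angle φ with the slider axis where L sinφ = r sinθ; differentiating, L cosφ·φ̇ = r ω cosθ.
L cosφ = √(L² − r² sin²θ) = 0.031613 m.
|ω_rod| = r ω |cosθ| / √(L² − r² sin²θ) = 0.0115·254.7·0.56784/0.031613 = 52.617 rad/s.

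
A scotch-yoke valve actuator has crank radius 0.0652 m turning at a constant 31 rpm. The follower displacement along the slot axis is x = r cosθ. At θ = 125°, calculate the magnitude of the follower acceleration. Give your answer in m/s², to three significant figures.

ω = 3.246 rad/s (from 31 rpm).
x = r cosθ ⇒ ẍ = −rω² cosθ (ω constant).
|a| = rω²|cosθ| = 0.0652·(3.246)²·|cos 125°| = 0.39411 m/s².

0.394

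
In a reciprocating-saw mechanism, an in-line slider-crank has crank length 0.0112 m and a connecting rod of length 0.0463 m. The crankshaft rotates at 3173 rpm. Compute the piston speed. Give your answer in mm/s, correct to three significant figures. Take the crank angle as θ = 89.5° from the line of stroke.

ω = 2π·3173/60 = 332.3 rad/s
For an in-line slider-crank, x = r cosθ + √(L² − r² sin²θ), so v = −rω sinθ·[1 + r cosθ/√(L² − r² sin²θ)].
With r = 0.0112 m, L = 0.0463 m, θ = 89.5°: √(L² − r² sin²θ) = 0.044925 m.
v = −0.0112·332.3·0.99996·[1 + 0.0112·0.00873/0.044925] = -3.7294 m/s.
|v| = 3.7294 m/s = 3729.4 mm/s.

3730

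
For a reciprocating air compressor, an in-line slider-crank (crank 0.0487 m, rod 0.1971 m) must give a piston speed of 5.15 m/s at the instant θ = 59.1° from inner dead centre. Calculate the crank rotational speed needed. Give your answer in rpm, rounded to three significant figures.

For an in-line slider-crank, |v_piston| = rω|sinθ|·[1 + r cosθ/√(L² − r² sin²θ)].
With r = 0.0487 m, L = 0.1971 m, θ = 59.1°: the bracketed kinematic factor |dx/dθ| = 0.047213 m.
ω = v/|dx/dθ| = 5.15/0.047213 = 109.08 rad/s.
N = 60ω/(2π) = 1041.6 rpm.

1040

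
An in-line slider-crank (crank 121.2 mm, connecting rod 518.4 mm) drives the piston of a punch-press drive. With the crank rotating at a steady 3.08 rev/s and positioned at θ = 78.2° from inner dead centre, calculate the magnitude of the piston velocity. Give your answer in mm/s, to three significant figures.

2410

ω = 2π·3.08 = 19.35 rad/s
For an in-line slider-crank, x = r cosθ + √(L² − r² sin²θ), so v = −rω sinθ·[1 + r cosθ/√(L² − r² sin²θ)].
With r = 0.1212 m, L = 0.5184 m, θ = 78.2°: √(L² − r² sin²θ) = 0.50464 m.
v = −0.1212·19.35·0.97887·[1 + 0.1212·0.20450/0.50464] = -2.4087 m/s.
|v| = 2.4087 m/s = 2408.7 mm/s.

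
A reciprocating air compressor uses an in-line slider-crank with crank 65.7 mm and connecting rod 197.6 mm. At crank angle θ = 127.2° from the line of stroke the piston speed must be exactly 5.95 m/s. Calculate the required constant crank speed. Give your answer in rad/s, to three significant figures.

For an in-line slider-crank, |v_piston| = rω|sinθ|·[1 + r cosθ/√(L² − r² sin²θ)].
With r = 0.0657 m, L = 0.1976 m, θ = 127.2°: the bracketed kinematic factor |dx/dθ| = 0.041423 m.
ω = v/|dx/dθ| = 5.95/0.041423 = 143.64 rad/s.

144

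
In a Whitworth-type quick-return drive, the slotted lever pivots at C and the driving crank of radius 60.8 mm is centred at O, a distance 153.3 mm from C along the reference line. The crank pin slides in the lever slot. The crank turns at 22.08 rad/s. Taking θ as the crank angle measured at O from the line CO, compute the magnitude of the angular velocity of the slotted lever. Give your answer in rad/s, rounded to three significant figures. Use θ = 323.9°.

ω = 22.08 rad/s
Crank pin A relative to C: A = (d + r cosθ, r sinθ); lever angle φ = atan2(r sinθ, d + r cosθ).
Differentiating tanφ: φ̇ = rω(d cosθ + r)/(d² + r² + 2dr cosθ).
d² + r² + 2dr cosθ = |CA|² = 0.0422595 m²;  d cosθ + r = +0.18466 m.
|ω_lever| = |0.0608·22.08·+0.18466| / 0.0422595 = 5.8663 rad/s.

5.87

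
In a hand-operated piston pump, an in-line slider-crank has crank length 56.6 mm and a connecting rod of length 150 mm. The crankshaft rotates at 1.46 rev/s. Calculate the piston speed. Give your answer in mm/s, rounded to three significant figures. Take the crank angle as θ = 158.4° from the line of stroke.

ω = 2π·1.46 = 9.173 rad/s
For an in-line slider-crank, x = r cosθ + √(L² − r² sin²θ), so v = −rω sinθ·[1 + r cosθ/√(L² − r² sin²θ)].
With r = 0.0566 m, L = 0.15 m, θ = 158.4°: √(L² − r² sin²θ) = 0.14855 m.
v = −0.0566·9.173·0.36812·[1 + 0.0566·-0.92978/0.14855] = -0.12342 m/s.
|v| = 0.12342 m/s = 123.42 mm/s.

123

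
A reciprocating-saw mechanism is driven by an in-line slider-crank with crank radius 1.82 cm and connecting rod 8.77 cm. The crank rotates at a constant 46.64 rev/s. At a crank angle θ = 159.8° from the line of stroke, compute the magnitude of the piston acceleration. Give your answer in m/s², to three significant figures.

ω = 2π·46.6 = 293 rad/s
x(θ) = r cosθ + √(L² − r² sin²θ); with ω constant, a = ω²·d²x/dθ².
d²x/dθ² = −r cosθ − r²(cos2θ)/√u − r⁴ sin²2θ/(4u^{3/2}),  u = L² − r² sin²θ = 0.0076518 m².
Substituting r = 0.0182 m, L = 0.0877 m, θ = 159.8°: d²x/dθ² = +0.01418 m.
a = ω²·d²x/dθ² = (293)²·(+0.01418) = +1217.7 m/s²;  |a| = 1217.7 m/s².

1220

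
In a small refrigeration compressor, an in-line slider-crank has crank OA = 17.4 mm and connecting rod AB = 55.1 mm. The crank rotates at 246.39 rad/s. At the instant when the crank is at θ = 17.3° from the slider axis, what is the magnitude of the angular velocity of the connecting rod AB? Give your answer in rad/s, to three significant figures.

74.6

ω = 246.4 rad/s
The rod makes angle φ with the slider axis where L sinφ = r sinθ; differentiating, L cosφ·φ̇ = r ω cosθ.
L cosφ = √(L² − r² sin²θ) = 0.054857 m.
|ω_rod| = r ω |cosθ| / √(L² − r² sin²θ) = 0.0174·246.4·0.95476/0.054857 = 74.617 rad/s.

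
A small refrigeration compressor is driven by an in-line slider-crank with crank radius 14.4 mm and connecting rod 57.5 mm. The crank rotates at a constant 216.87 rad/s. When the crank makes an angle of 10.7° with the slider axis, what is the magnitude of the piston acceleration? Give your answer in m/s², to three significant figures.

ω = 216.9 rad/s
x(θ) = r cosθ + √(L² − r² sin²θ); with ω constant, a = ω²·d²x/dθ².
d²x/dθ² = −r cosθ − r²(cos2θ)/√u − r⁴ sin²2θ/(4u^{3/2}),  u = L² − r² sin²θ = 0.0032991 m².
Substituting r = 0.0144 m, L = 0.0575 m, θ = 10.7°: d²x/dθ² = -0.017518 m.
a = ω²·d²x/dθ² = (216.9)²·(-0.017518) = -823.94 m/s²;  |a| = 823.94 m/s².

824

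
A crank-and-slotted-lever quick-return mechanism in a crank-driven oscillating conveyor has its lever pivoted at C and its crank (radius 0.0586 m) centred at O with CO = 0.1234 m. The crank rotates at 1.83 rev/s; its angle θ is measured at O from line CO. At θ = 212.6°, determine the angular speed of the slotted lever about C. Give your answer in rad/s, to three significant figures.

ω = 11.5 rad/s (from 1.83 rev/s).
Crank pin A relative to C: A = (d + r cosθ, r sinθ); lever angle φ = atan2(r sinθ, d + r cosθ).
Differentiating tanφ: φ̇ = rω(d cosθ + r)/(d² + r² + 2dr cosθ).
d² + r² + 2dr cosθ = |CA|² = 0.00647757 m²;  d cosθ + r = -0.045359 m.
|ω_lever| = |0.0586·11.5·-0.045359| / 0.00647757 = 4.7182 rad/s.

4.72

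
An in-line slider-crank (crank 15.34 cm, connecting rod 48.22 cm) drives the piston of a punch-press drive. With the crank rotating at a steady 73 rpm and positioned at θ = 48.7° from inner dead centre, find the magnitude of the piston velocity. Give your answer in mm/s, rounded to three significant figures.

ω = 2π·73/60 = 7.645 rad/s
For an in-line slider-crank, x = r cosθ + √(L² − r² sin²θ), so v = −rω sinθ·[1 + r cosθ/√(L² − r² sin²θ)].
With r = 0.1534 m, L = 0.4822 m, θ = 48.7°: √(L² − r² sin²θ) = 0.46823 m.
v = −0.1534·7.645·0.75126·[1 + 0.1534·0.66000/0.46823] = -1.0715 m/s.
|v| = 1.0715 m/s = 1071.5 mm/s.

1070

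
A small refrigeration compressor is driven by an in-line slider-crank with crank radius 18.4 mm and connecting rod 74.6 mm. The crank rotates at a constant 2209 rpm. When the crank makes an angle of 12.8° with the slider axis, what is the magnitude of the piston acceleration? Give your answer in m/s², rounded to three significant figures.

ω = 2π·2209/60 = 231.3 rad/s
x(θ) = r cosθ + √(L² − r² sin²θ); with ω constant, a = ω²·d²x/dθ².
d²x/dθ² = −r cosθ − r²(cos2θ)/√u − r⁴ sin²2θ/(4u^{3/2}),  u = L² − r² sin²θ = 0.00554854 m².
Substituting r = 0.0184 m, L = 0.0746 m, θ = 12.8°: d²x/dθ² = -0.022055 m.
a = ω²·d²x/dθ² = (231.3)²·(-0.022055) = -1180.2 m/s²;  |a| = 1180.2 m/s².

1180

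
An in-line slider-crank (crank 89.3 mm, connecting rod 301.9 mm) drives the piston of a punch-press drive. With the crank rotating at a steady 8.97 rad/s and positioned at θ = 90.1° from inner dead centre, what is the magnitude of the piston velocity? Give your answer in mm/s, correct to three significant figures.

801

ω = 8.97 rad/s
For an in-line slider-crank, x = r cosθ + √(L² − r² sin²θ), so v = −rω sinθ·[1 + r cosθ/√(L² − r² sin²θ)].
With r = 0.0893 m, L = 0.3019 m, θ = 90.1°: √(L² − r² sin²θ) = 0.28839 m.
v = −0.0893·8.97·1.00000·[1 + 0.0893·-0.00175/0.28839] = -0.80059 m/s.
|v| = 0.80059 m/s = 800.59 mm/s.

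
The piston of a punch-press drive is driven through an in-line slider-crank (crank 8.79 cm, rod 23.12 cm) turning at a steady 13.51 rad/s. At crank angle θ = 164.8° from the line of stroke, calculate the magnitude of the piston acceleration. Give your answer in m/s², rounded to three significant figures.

ω = 13.51 rad/s
x(θ) = r cosθ + √(L² − r² sin²θ); with ω constant, a = ω²·d²x/dθ².
d²x/dθ² = −r cosθ − r²(cos2θ)/√u − r⁴ sin²2θ/(4u^{3/2}),  u = L² − r² sin²θ = 0.0529223 m².
Substituting r = 0.0879 m, L = 0.2312 m, θ = 164.8°: d²x/dθ² = +0.055543 m.
a = ω²·d²x/dθ² = (13.51)²·(+0.055543) = +10.138 m/s²;  |a| = 10.138 m/s².

10.1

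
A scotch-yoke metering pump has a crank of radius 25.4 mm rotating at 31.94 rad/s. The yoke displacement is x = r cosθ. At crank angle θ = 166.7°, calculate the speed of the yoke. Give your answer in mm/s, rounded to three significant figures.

187

ω = 31.94 rad/s
x = r cosθ ⇒ ẋ = −rω sinθ.
|v| = rω|sinθ| = 0.0254·31.94·|sin 166.7°| = 0.18663 m/s = 186.63 mm/s.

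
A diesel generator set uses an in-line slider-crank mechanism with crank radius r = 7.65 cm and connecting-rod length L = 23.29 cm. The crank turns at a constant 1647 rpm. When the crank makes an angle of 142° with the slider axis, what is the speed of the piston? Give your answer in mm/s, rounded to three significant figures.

5980

ω = 2π·1647/60 = 172.5 rad/s
For an in-line slider-crank, x = r cosθ + √(L² − r² sin²θ), so v = −rω sinθ·[1 + r cosθ/√(L² − r² sin²θ)].
With r = 0.0765 m, L = 0.2329 m, θ = 142°: √(L² − r² sin²θ) = 0.22809 m.
v = −0.0765·172.5·0.61566·[1 + 0.0765·-0.78801/0.22809] = -5.9762 m/s.
|v| = 5.9762 m/s = 5976.2 mm/s.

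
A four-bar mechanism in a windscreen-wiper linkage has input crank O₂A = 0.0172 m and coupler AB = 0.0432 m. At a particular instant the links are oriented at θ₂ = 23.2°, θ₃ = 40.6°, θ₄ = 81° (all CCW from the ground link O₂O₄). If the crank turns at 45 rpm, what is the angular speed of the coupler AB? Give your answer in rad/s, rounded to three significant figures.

ω₂ = 4.712 rad/s (from 45 rpm).
Differentiating the loop-closure r₂e^{iθ₂}+r₃e^{iθ₃}=r₁+r₄e^{iθ₄} gives r₂ω₂e^{iθ₂}+r₃ω₃e^{iθ₃}=r₄ω₄e^{iθ₄}.
Eliminating the other unknown: ω₃ = r₂ω₂ sin(θ₄−θ₂) / [r₃ sin(θ₃−θ₄)].
Numerator sine = +0.84619; denominator sine = -0.64812.
Result = 0.0172·4.712·(+0.84619) / (0.0432·(-0.64812)) = -2.4496 rad/s; magnitude 2.4496 rad/s.

2.45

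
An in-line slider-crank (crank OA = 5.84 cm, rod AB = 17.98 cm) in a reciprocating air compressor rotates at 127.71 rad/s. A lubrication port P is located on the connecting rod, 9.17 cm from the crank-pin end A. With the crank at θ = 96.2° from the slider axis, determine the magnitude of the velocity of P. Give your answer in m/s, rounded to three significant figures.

7.29

ω = 127.7 rad/s.  Crank-pin speed |V_A| = rω = 7.4583 m/s, perpendicular to OA.
Rod angle: sinφ = −(r/L) sinθ ⇒ φ = -18.839°; ω_rod = −rω cosθ/√(L²−r²sin²θ) = +4.7335 rad/s.
V_P = V_A + ω_rod × AP, with AP = 0.0917 m along the rod.
Components: V_Px = −rω sinθ − a·ω_rod·sinφ = -7.2745 m/s;  V_Py = rω cosθ + a·ω_rod·cosφ = -0.39468 m/s.
|V_P| = √(V_Px² + V_Py²) = 7.2852 m/s.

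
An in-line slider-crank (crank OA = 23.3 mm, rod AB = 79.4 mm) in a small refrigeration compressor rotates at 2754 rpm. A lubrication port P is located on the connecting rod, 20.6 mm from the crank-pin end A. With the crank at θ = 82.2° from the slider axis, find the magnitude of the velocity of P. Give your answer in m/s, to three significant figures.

6.76

ω = 288.4 rad/s.  Crank-pin speed |V_A| = rω = 6.7197 m/s, perpendicular to OA.
Rod angle: sinφ = −(r/L) sinθ ⇒ φ = -16.902°; ω_rod = −rω cosθ/√(L²−r²sin²θ) = -12.004 rad/s.
V_P = V_A + ω_rod × AP, with AP = 0.0206 m along the rod.
Components: V_Px = −rω sinθ − a·ω_rod·sinφ = -6.7294 m/s;  V_Py = rω cosθ + a·ω_rod·cosφ = +0.67536 m/s.
|V_P| = √(V_Px² + V_Py²) = 6.7632 m/s.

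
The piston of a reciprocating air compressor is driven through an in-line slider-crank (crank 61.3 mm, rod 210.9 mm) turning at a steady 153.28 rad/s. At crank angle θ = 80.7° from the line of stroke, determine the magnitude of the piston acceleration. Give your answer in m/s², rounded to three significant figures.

180

ω = 153.3 rad/s
x(θ) = r cosθ + √(L² − r² sin²θ); with ω constant, a = ω²·d²x/dθ².
d²x/dθ² = −r cosθ − r²(cos2θ)/√u − r⁴ sin²2θ/(4u^{3/2}),  u = L² − r² sin²θ = 0.0408193 m².
Substituting r = 0.0613 m, L = 0.2109 m, θ = 80.7°: d²x/dθ² = +0.0076776 m.
a = ω²·d²x/dθ² = (153.3)²·(+0.0076776) = +180.38 m/s²;  |a| = 180.38 m/s².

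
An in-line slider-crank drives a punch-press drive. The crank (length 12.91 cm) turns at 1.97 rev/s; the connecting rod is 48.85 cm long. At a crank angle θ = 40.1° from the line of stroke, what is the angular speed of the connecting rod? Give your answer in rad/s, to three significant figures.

2.54

ω = 12.38 rad/s (converted from 1.97 rev/s).
The rod makes angle φ with the slider axis where L sinφ = r sinθ; differentiating, L cosφ·φ̇ = r ω cosθ.
L cosφ = √(L² − r² sin²θ) = 0.48137 m.
|ω_rod| = r ω |cosθ| / √(L² − r² sin²θ) = 0.1291·12.38·0.76492/0.48137 = 2.5393 rad/s.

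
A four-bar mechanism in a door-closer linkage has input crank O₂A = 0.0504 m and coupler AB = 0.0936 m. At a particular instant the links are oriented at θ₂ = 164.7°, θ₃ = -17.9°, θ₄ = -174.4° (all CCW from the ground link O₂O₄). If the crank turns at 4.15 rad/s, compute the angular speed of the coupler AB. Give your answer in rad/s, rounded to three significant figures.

2.00

ω₂ = 4.15 rad/s
Differentiating the loop-closure r₂e^{iθ₂}+r₃e^{iθ₃}=r₁+r₄e^{iθ₄} gives r₂ω₂e^{iθ₂}+r₃ω₃e^{iθ₃}=r₄ω₄e^{iθ₄}.
Eliminating the other unknown: ω₃ = r₂ω₂ sin(θ₄−θ₂) / [r₃ sin(θ₃−θ₄)].
Numerator sine = +0.35674; denominator sine = +0.39875.
Result = 0.0504·4.15·(+0.35674) / (0.0936·(+0.39875)) = +1.9992 rad/s; magnitude 1.9992 rad/s.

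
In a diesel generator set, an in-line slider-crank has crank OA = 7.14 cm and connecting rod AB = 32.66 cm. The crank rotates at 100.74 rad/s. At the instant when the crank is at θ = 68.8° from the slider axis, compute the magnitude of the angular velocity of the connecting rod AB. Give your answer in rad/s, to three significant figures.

8.13

ω = 100.7 rad/s
The rod makes angle φ with the slider axis where L sinφ = r sinθ; differentiating, L cosφ·φ̇ = r ω cosθ.
L cosφ = √(L² − r² sin²θ) = 0.31974 m.
|ω_rod| = r ω |cosθ| / √(L² − r² sin²θ) = 0.0714·100.7·0.36162/0.31974 = 8.135 rad/s.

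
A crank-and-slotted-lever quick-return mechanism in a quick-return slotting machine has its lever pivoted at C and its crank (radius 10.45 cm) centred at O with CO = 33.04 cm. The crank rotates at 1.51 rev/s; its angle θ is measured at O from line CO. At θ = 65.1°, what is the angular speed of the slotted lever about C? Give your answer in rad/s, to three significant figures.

1.62

ω = 9.488 rad/s (from 1.51 rev/s).
Crank pin A relative to C: A = (d + r cosθ, r sinθ); lever angle φ = atan2(r sinθ, d + r cosθ).
Differentiating tanφ: φ̇ = rω(d cosθ + r)/(d² + r² + 2dr cosθ).
d² + r² + 2dr cosθ = |CA|² = 0.149158 m²;  d cosθ + r = +0.24361 m.
|ω_lever| = |0.1045·9.488·+0.24361| / 0.149158 = 1.6193 rad/s.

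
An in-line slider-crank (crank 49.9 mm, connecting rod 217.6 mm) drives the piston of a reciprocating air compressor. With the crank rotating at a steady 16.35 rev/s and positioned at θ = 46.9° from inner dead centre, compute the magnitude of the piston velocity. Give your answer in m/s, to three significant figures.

ω = 2π·16.4 = 102.7 rad/s
For an in-line slider-crank, x = r cosθ + √(L² − r² sin²θ), so v = −rω sinθ·[1 + r cosθ/√(L² − r² sin²θ)].
With r = 0.0499 m, L = 0.2176 m, θ = 46.9°: √(L² − r² sin²θ) = 0.21453 m.
v = −0.0499·102.7·0.73016·[1 + 0.0499·0.68327/0.21453] = -4.3379 m/s.
|v| = 4.3379 m/s.

4.34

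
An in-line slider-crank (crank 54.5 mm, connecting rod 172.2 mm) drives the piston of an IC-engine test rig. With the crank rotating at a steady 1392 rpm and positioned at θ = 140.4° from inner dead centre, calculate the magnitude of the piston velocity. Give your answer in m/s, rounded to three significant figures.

3.80

ω = 2π·1392/60 = 145.8 rad/s
For an in-line slider-crank, x = r cosθ + √(L² − r² sin²θ), so v = −rω sinθ·[1 + r cosθ/√(L² − r² sin²θ)].
With r = 0.0545 m, L = 0.1722 m, θ = 140.4°: √(L² − r² sin²θ) = 0.16866 m.
v = −0.0545·145.8·0.63742·[1 + 0.0545·-0.77051/0.16866] = -3.8032 m/s.
|v| = 3.8032 m/s.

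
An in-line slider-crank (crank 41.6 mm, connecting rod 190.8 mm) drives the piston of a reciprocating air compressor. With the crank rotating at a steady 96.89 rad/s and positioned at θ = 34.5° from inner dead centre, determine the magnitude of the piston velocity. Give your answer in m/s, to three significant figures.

ω = 96.89 rad/s
For an in-line slider-crank, x = r cosθ + √(L² − r² sin²θ), so v = −rω sinθ·[1 + r cosθ/√(L² − r² sin²θ)].
With r = 0.0416 m, L = 0.1908 m, θ = 34.5°: √(L² − r² sin²θ) = 0.18934 m.
v = −0.0416·96.89·0.56641·[1 + 0.0416·0.82413/0.18934] = -2.6963 m/s.
|v| = 2.6963 m/s.

2.70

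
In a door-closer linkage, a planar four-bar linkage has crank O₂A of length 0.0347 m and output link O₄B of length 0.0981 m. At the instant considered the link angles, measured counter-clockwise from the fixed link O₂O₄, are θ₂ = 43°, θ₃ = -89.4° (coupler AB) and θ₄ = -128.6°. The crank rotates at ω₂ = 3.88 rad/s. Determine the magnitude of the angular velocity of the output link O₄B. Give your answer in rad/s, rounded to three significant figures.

ω₂ = 3.88 rad/s
Differentiating the loop-closure r₂e^{iθ₂}+r₃e^{iθ₃}=r₁+r₄e^{iθ₄} gives r₂ω₂e^{iθ₂}+r₃ω₃e^{iθ₃}=r₄ω₄e^{iθ₄}.
Eliminating the other unknown: ω₄ = r₂ω₂ sin(θ₂−θ₃) / [r₄ sin(θ₄−θ₃)].
Numerator sine = +0.73846; denominator sine = -0.63203.
Result = 0.0347·3.88·(+0.73846) / (0.0981·(-0.63203)) = -1.6035 rad/s; magnitude 1.6035 rad/s.

1.60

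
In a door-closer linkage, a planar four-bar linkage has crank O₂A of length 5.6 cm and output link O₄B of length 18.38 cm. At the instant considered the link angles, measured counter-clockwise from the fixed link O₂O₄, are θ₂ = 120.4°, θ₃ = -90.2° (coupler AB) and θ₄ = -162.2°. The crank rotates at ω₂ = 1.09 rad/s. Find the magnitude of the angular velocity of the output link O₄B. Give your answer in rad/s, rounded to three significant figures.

ω₂ = 1.09 rad/s
Differentiating the loop-closure r₂e^{iθ₂}+r₃e^{iθ₃}=r₁+r₄e^{iθ₄} gives r₂ω₂e^{iθ₂}+r₃ω₃e^{iθ₃}=r₄ω₄e^{iθ₄}.
Eliminating the other unknown: ω₄ = r₂ω₂ sin(θ₂−θ₃) / [r₄ sin(θ₄−θ₃)].
Numerator sine = -0.50904; denominator sine = -0.95106.
Result = 0.056·1.09·(-0.50904) / (0.1838·(-0.95106)) = +0.17775 rad/s; magnitude 0.17775 rad/s.

0.178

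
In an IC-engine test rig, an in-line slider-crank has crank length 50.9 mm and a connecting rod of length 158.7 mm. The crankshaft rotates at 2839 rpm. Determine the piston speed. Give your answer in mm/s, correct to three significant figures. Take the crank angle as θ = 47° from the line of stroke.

13600

ω = 2π·2839/60 = 297.3 rad/s
For an in-line slider-crank, x = r cosθ + √(L² − r² sin²θ), so v = −rω sinθ·[1 + r cosθ/√(L² − r² sin²θ)].
With r = 0.0509 m, L = 0.1587 m, θ = 47°: √(L² − r² sin²θ) = 0.15427 m.
v = −0.0509·297.3·0.73135·[1 + 0.0509·0.68200/0.15427] = -13.558 m/s.
|v| = 13.558 m/s = 13558 mm/s.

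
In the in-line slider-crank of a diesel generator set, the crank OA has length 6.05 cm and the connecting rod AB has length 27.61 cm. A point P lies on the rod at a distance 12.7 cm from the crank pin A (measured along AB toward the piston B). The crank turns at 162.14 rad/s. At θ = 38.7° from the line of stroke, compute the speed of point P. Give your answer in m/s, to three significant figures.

ω = 162.1 rad/s.  Crank-pin speed |V_A| = rω = 9.8095 m/s, perpendicular to OA.
Rod angle: sinφ = −(r/L) sinθ ⇒ φ = -7.875°; ω_rod = −rω cosθ/√(L²−r²sin²θ) = -27.992 rad/s.
V_P = V_A + ω_rod × AP, with AP = 0.127 m along the rod.
Components: V_Px = −rω sinθ − a·ω_rod·sinφ = -6.6203 m/s;  V_Py = rω cosθ + a·ω_rod·cosφ = +4.1342 m/s.
|V_P| = √(V_Px² + V_Py²) = 7.8052 m/s.

7.81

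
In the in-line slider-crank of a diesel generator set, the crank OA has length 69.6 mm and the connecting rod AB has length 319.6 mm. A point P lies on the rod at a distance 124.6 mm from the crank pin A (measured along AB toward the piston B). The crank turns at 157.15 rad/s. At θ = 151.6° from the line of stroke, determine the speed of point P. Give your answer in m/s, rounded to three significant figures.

7.59

ω = 157.2 rad/s.  Crank-pin speed |V_A| = rω = 10.938 m/s, perpendicular to OA.
Rod angle: sinφ = −(r/L) sinθ ⇒ φ = -5.945°; ω_rod = −rω cosθ/√(L²−r²sin²θ) = +30.267 rad/s.
V_P = V_A + ω_rod × AP, with AP = 0.1246 m along the rod.
Components: V_Px = −rω sinθ − a·ω_rod·sinφ = -4.8116 m/s;  V_Py = rω cosθ + a·ω_rod·cosφ = -5.8703 m/s.
|V_P| = √(V_Px² + V_Py²) = 7.5902 m/s.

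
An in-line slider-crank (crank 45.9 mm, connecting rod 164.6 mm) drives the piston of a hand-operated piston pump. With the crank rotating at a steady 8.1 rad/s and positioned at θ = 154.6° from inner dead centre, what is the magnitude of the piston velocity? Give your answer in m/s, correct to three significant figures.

0.119

ω = 8.1 rad/s
For an in-line slider-crank, x = r cosθ + √(L² − r² sin²θ), so v = −rω sinθ·[1 + r cosθ/√(L² − r² sin²θ)].
With r = 0.0459 m, L = 0.1646 m, θ = 154.6°: √(L² − r² sin²θ) = 0.16342 m.
v = −0.0459·8.1·0.42894·[1 + 0.0459·-0.90334/0.16342] = -0.11901 m/s.
|v| = 0.11901 m/s.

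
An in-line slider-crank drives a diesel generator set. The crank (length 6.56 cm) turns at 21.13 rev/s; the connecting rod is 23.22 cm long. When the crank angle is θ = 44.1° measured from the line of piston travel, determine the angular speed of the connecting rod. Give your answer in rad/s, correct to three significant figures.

ω = 132.8 rad/s (converted from 21.13 rev/s).
The rod makes angle φ with the slider axis where L sinφ = r sinθ; differentiating, L cosφ·φ̇ = r ω cosθ.
L cosφ = √(L² − r² sin²θ) = 0.22767 m.
|ω_rod| = r ω |cosθ| / √(L² − r² sin²θ) = 0.0656·132.8·0.71813/0.22767 = 27.471 rad/s.

27.5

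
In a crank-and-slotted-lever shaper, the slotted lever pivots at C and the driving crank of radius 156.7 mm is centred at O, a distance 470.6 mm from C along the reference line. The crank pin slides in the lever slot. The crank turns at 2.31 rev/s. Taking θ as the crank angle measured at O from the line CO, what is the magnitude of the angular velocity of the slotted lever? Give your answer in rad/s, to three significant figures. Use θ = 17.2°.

3.56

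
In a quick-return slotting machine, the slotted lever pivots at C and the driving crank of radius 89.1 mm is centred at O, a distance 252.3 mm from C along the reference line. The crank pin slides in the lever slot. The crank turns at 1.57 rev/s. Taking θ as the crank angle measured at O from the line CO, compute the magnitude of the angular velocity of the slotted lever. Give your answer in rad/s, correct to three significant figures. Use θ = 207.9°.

3.69

ω = 9.865 rad/s (from 1.57 rev/s).
Crank pin A relative to C: A = (d + r cosθ, r sinθ); lever angle φ = atan2(r sinθ, d + r cosθ).
Differentiating tanφ: φ̇ = rω(d cosθ + r)/(d² + r² + 2dr cosθ).
d² + r² + 2dr cosθ = |CA|² = 0.0318601 m²;  d cosθ + r = -0.13387 m.
|ω_lever| = |0.0891·9.865·-0.13387| / 0.0318601 = 3.6932 rad/s.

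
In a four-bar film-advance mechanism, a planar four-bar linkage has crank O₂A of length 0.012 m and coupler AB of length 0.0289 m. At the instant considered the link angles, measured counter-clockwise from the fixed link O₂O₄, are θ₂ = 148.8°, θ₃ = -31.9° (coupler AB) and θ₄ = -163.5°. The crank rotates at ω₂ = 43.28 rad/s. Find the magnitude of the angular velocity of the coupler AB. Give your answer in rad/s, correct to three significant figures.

17.8

ω₂ = 43.28 rad/s
Differentiating the loop-closure r₂e^{iθ₂}+r₃e^{iθ₃}=r₁+r₄e^{iθ₄} gives r₂ω₂e^{iθ₂}+r₃ω₃e^{iθ₃}=r₄ω₄e^{iθ₄}.
Eliminating the other unknown: ω₃ = r₂ω₂ sin(θ₄−θ₂) / [r₃ sin(θ₃−θ₄)].
Numerator sine = +0.73963; denominator sine = +0.74780.
Result = 0.012·43.28·(+0.73963) / (0.0289·(+0.74780)) = +17.775 rad/s; magnitude 17.775 rad/s.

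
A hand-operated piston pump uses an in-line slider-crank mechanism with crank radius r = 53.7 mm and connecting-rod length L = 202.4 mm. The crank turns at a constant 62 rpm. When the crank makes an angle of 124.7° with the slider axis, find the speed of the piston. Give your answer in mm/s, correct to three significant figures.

242

ω = 2π·62/60 = 6.493 rad/s
For an in-line slider-crank, x = r cosθ + √(L² − r² sin²θ), so v = −rω sinθ·[1 + r cosθ/√(L² − r² sin²θ)].
With r = 0.0537 m, L = 0.2024 m, θ = 124.7°: √(L² − r² sin²θ) = 0.19753 m.
v = −0.0537·6.493·0.82214·[1 + 0.0537·-0.56928/0.19753] = -0.24228 m/s.
|v| = 0.24228 m/s = 242.28 mm/s.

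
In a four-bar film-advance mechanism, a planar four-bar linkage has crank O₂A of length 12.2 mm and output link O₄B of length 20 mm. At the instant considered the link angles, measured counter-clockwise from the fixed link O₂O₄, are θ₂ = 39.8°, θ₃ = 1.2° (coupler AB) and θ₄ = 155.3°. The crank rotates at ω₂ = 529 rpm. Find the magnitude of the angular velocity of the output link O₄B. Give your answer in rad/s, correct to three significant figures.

48.3

ω₂ = 55.4 rad/s (from 529 rpm).
Differentiating the loop-closure r₂e^{iθ₂}+r₃e^{iθ₃}=r₁+r₄e^{iθ₄} gives r₂ω₂e^{iθ₂}+r₃ω₃e^{iθ₃}=r₄ω₄e^{iθ₄}.
Eliminating the other unknown: ω₄ = r₂ω₂ sin(θ₂−θ₃) / [r₄ sin(θ₄−θ₃)].
Numerator sine = +0.62388; denominator sine = +0.43680.
Result = 0.0122·55.4·(+0.62388) / (0.02·(+0.43680)) = +48.265 rad/s; magnitude 48.265 rad/s.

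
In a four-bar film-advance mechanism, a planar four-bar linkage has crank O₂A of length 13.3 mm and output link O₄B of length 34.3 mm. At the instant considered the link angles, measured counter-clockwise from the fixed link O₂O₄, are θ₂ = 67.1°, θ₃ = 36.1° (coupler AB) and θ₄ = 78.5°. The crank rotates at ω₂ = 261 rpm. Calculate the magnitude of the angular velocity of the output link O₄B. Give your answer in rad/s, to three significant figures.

8.09

ω₂ = 27.33 rad/s (from 261 rpm).
Differentiating the loop-closure r₂e^{iθ₂}+r₃e^{iθ₃}=r₁+r₄e^{iθ₄} gives r₂ω₂e^{iθ₂}+r₃ω₃e^{iθ₃}=r₄ω₄e^{iθ₄}.
Eliminating the other unknown: ω₄ = r₂ω₂ sin(θ₂−θ₃) / [r₄ sin(θ₄−θ₃)].
Numerator sine = +0.51504; denominator sine = +0.67430.
Result = 0.0133·27.33·(+0.51504) / (0.0343·(+0.67430)) = +8.0949 rad/s; magnitude 8.0949 rad/s.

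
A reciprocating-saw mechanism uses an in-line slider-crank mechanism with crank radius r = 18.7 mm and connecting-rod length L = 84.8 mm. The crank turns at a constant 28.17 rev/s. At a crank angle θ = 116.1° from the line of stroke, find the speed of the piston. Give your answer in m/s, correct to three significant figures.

ω = 2π·28.2 = 177 rad/s
For an in-line slider-crank, x = r cosθ + √(L² − r² sin²θ), so v = −rω sinθ·[1 + r cosθ/√(L² − r² sin²θ)].
With r = 0.0187 m, L = 0.0848 m, θ = 116.1°: √(L² − r² sin²θ) = 0.083121 m.
v = −0.0187·177·0.89803·[1 + 0.0187·-0.43994/0.083121] = -2.6781 m/s.
|v| = 2.6781 m/s.

2.68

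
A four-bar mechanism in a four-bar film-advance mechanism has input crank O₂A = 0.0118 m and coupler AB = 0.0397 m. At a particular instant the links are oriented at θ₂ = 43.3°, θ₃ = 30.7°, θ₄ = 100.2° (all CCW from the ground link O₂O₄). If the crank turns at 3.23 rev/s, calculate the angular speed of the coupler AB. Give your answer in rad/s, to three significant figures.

5.39

ω₂ = 20.29 rad/s (from 3.23 rev/s).
Differentiating the loop-closure r₂e^{iθ₂}+r₃e^{iθ₃}=r₁+r₄e^{iθ₄} gives r₂ω₂e^{iθ₂}+r₃ω₃e^{iθ₃}=r₄ω₄e^{iθ₄}.
Eliminating the other unknown: ω₃ = r₂ω₂ sin(θ₄−θ₂) / [r₃ sin(θ₃−θ₄)].
Numerator sine = +0.83772; denominator sine = -0.93667.
Result = 0.0118·20.29·(+0.83772) / (0.0397·(-0.93667)) = -5.3949 rad/s; magnitude 5.3949 rad/s.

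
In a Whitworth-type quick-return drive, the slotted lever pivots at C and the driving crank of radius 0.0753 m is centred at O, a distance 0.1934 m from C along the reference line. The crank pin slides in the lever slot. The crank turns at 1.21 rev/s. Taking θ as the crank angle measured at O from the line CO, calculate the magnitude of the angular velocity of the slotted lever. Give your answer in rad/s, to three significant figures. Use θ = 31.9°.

ω = 7.603 rad/s (from 1.21 rev/s).
Crank pin A relative to C: A = (d + r cosθ, r sinθ); lever angle φ = atan2(r sinθ, d + r cosθ).
Differentiating tanφ: φ̇ = rω(d cosθ + r)/(d² + r² + 2dr cosθ).
d² + r² + 2dr cosθ = |CA|² = 0.0678008 m²;  d cosθ + r = +0.23949 m.
|ω_lever| = |0.0753·7.603·+0.23949| / 0.0678008 = 2.0222 rad/s.

2.02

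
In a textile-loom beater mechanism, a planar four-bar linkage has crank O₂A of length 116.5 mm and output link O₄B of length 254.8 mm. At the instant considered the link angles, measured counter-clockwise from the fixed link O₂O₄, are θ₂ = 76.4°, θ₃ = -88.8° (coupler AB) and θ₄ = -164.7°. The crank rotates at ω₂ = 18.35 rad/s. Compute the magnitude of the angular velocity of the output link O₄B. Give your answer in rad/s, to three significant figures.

2.21

ω₂ = 18.35 rad/s
Differentiating the loop-closure r₂e^{iθ₂}+r₃e^{iθ₃}=r₁+r₄e^{iθ₄} gives r₂ω₂e^{iθ₂}+r₃ω₃e^{iθ₃}=r₄ω₄e^{iθ₄}.
Eliminating the other unknown: ω₄ = r₂ω₂ sin(θ₂−θ₃) / [r₄ sin(θ₄−θ₃)].
Numerator sine = +0.25545; denominator sine = -0.96987.
Result = 0.1165·18.35·(+0.25545) / (0.2548·(-0.96987)) = -2.2098 rad/s; magnitude 2.2098 rad/s.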